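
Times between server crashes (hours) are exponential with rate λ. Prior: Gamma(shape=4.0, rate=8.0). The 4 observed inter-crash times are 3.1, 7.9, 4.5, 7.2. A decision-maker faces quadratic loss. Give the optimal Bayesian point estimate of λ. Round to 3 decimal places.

0.261

Σ times = 22.7. Posterior: Gamma(shape = 4.0+4 = 8.0, rate = 8.0+22.7 = 30.7).
Mode = (α−1)/β = 7.0/30.7 = 0.228.
Mean = α/β = 8.0/30.7 = 0.261.
Quadratic loss ⇒ the optimal estimator is the posterior mean.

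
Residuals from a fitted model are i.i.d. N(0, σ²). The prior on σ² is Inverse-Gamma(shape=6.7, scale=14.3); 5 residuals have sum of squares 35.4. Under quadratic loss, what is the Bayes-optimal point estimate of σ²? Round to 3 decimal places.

3.902

Posterior: Inverse-Gamma(shape = 6.7+5/2 = 9.2, scale = 14.3+35.4/2 = 32.0).
Mode = β/(α+1) = 32.0/10.2 = 3.137.
Mean = β/(α−1) = 32.0/8.2 = 3.902.
Quadratic loss ⇒ the optimal estimator is the posterior mean.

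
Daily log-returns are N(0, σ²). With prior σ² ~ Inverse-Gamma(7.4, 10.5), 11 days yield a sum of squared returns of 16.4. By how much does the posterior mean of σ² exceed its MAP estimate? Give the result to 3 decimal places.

Posterior: Inverse-Gamma(shape = 7.4+11/2 = 12.9, scale = 10.5+16.4/2 = 18.7).
Mode = β/(α+1) = 18.7/13.9 = 1.345.
Mean = β/(α−1) = 18.7/11.9 = 1.571.
Difference = 1.571 − 1.345 = 0.226.

0.226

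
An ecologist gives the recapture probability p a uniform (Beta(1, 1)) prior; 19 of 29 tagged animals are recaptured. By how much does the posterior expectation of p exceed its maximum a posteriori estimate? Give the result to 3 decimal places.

-0.010

Posterior: Beta(1+19, 1+10) = Beta(20, 11).
Mode = (20−1)/(20+11−2) = 19/29 = 0.655.
Mean = 20/(20+11) = 20/31 = 0.645.
Difference = 0.645 − 0.655 = -0.010.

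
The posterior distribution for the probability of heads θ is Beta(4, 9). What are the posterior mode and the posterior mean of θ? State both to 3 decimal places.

Mode = (4−1)/(4+9−2) = 3/11 = 0.273.
Mean = 4/(4+9) = 4/13 = 0.308.

θ_MAP = 0.273, E[θ|data] = 0.308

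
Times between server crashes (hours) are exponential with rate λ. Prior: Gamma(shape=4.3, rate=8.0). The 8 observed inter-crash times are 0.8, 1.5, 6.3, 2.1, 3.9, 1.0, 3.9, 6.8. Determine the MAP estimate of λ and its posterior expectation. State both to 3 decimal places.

λ_MAP = 0.329, E[λ|data] = 0.359

Σ times = 26.3. Posterior: Gamma(shape = 4.3+8 = 12.3, rate = 8.0+26.3 = 34.3).
Mode = (α−1)/β = 11.3/34.3 = 0.329.
Mean = α/β = 12.3/34.3 = 0.359.
The posterior is right-skewed, so the mean exceeds the mode.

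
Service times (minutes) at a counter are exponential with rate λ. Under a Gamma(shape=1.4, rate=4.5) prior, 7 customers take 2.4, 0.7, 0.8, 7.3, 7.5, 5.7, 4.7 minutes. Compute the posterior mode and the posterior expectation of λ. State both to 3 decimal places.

MAP = 0.220, posterior mean = 0.250

Σ times = 29.1. Posterior: Gamma(shape = 1.4+7 = 8.4, rate = 4.5+29.1 = 33.6).
Mode = (α−1)/β = 7.4/33.6 = 0.220.
Mean = α/β = 8.4/33.6 = 0.250.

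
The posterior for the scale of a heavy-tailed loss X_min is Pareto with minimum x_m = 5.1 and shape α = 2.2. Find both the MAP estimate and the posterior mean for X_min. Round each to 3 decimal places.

MAP = 5.100, posterior mean = 9.350

The Pareto density is strictly decreasing on [x_m, ∞), so the mode is x_m = 5.100.
Mean = α·x_m/(α−1) = 2.2·5.1/1.2 = 9.350.
The mean is pulled above the mode by the posterior's right skew.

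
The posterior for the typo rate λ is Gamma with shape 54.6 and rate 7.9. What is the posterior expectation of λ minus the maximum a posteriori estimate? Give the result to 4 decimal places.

0.1266

Mode = (α−1)/β = 53.6/7.9 = 6.7848.
Mean = α/β = 54.6/7.9 = 6.9114.
Difference = 6.9114 − 6.7848 = 0.1266.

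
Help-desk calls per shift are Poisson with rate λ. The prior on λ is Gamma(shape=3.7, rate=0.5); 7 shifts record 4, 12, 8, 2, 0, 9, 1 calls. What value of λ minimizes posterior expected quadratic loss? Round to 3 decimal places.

Σ counts = 36. Posterior: Gamma(shape = 3.7+36 = 39.7, rate = 0.5+7 = 7.5).
Mode = (α−1)/β = 38.7/7.5 = 5.160.
Mean = α/β = 39.7/7.5 = 5.293.
Quadratic loss ⇒ the optimal estimator is the posterior mean.

5.293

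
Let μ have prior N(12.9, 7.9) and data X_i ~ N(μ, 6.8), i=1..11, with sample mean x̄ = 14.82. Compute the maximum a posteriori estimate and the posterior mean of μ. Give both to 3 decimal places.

maximum a posteriori estimate = 14.681, posterior mean = 14.681

Posterior for μ is Normal. Precision-weighted mean: (1/7.9·12.9 + 11/6.8·14.82) / (1/7.9 + 11/6.8) = 14.681.
A Normal posterior is symmetric, so mode = mean.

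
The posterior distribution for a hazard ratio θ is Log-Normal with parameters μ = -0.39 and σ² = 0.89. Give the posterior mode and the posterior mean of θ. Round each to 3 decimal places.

posterior mode = 0.278, posterior mean = 1.057

Mode = exp(μ − σ²) = exp(-1.28) = 0.278.
Mean = exp(μ + σ²/2) = exp(0.055) = 1.057.
Mean > mode: the posterior has a right tail.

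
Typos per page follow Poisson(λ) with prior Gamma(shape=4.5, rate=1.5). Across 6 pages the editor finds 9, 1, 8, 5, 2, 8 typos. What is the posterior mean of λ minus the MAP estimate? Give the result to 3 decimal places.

0.133

Σ counts = 33. Posterior: Gamma(shape = 4.5+33 = 37.5, rate = 1.5+6 = 7.5).
Mode = (α−1)/β = 36.5/7.5 = 4.867.
Mean = α/β = 37.5/7.5 = 5.000.
Difference = 5.000 − 4.867 = 0.133.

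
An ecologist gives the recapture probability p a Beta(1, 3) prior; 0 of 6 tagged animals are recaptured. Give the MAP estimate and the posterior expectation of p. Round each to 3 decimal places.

MAP = 0.000; posterior mean = 0.100

Posterior: Beta(1+0, 3+6) = Beta(1, 9).
Since α = 1 ≤ 1 and β > 1, the Beta density is monotone decreasing on [0,1]; the mode is at 0.
Mean = 1/(1+9) = 0.100.
Mean > mode: the posterior has a right tail.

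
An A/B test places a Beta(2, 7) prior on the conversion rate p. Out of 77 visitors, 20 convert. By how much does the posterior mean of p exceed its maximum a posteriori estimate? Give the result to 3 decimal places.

0.006

Posterior: Beta(2+20, 7+57) = Beta(22, 64).
Mode = (22−1)/(22+64−2) = 21/84 = 0.250.
Mean = 22/(22+64) = 22/86 = 0.256.
Difference = 0.256 − 0.250 = 0.006.
Right-skewed posterior ⇒ mode < mean.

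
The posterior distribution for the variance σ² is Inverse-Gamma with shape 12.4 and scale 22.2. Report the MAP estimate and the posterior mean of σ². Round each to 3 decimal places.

Mode = β/(α+1) = 22.2/13.4 = 1.657.
Mean = β/(α−1) = 22.2/11.4 = 1.947.

MAP: 1.657. Posterior mean: 1.947.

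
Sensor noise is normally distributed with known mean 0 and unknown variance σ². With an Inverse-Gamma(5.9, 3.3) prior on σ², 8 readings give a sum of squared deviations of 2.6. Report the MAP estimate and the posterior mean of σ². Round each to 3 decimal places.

MAP estimate = 0.422, posterior mean = 0.517

Posterior: Inverse-Gamma(shape = 5.9+8/2 = 9.9, scale = 3.3+2.6/2 = 4.6).
Mode = β/(α+1) = 4.6/10.9 = 0.422.
Mean = β/(α−1) = 4.6/8.9 = 0.517.
Right-skewed posterior ⇒ mode < mean.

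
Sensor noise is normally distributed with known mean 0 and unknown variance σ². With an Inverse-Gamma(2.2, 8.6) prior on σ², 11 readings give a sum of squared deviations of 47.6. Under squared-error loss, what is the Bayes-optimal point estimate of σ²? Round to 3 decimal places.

Posterior: Inverse-Gamma(shape = 2.2+11/2 = 7.7, scale = 8.6+47.6/2 = 32.4).
Mode = β/(α+1) = 32.4/8.7 = 3.724.
Mean = β/(α−1) = 32.4/6.7 = 4.836.
Squared-error loss ⇒ the optimal estimator is the posterior mean.

4.836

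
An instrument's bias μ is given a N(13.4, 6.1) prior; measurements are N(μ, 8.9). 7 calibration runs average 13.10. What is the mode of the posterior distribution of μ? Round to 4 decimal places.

Posterior for μ is Normal. Precision-weighted mean: (1/6.1·13.4 + 7/8.9·13.10) / (1/6.1 + 7/8.9) = 13.1517.
A Normal posterior is symmetric, so mode = mean.
This is the posterior mode — the MAP estimate.

13.1517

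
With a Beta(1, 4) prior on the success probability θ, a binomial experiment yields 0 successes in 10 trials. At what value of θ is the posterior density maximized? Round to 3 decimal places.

0.000

Posterior: Beta(1+0, 4+10) = Beta(1, 14).
Since α = 1 ≤ 1 and β > 1, the Beta density is monotone decreasing on [0,1]; the mode is at 0.
Mean = 1/(1+14) = 0.067.
This is the posterior mode — the MAP estimate.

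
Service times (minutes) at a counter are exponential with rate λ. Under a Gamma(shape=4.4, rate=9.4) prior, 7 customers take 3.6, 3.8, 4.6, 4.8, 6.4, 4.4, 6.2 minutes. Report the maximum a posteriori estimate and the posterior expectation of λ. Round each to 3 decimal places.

MAP = 0.241; posterior mean = 0.264

Σ times = 33.8. Posterior: Gamma(shape = 4.4+7 = 11.4, rate = 9.4+33.8 = 43.2).
Mode = (α−1)/β = 10.4/43.2 = 0.241.
Mean = α/β = 11.4/43.2 = 0.264.
The posterior is right-skewed, so the mean exceeds the mode.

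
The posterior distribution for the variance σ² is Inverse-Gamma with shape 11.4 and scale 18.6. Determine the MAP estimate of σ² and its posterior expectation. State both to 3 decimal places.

MAP = 1.500, posterior mean = 1.788

Mode = β/(α+1) = 18.6/12.4 = 1.500.
Mean = β/(α−1) = 18.6/10.4 = 1.788.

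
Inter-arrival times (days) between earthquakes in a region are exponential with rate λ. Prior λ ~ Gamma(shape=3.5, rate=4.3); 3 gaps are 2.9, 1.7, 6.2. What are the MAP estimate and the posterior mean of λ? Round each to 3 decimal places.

λ_MAP = 0.364, E[λ|data] = 0.430

Σ times = 10.8. Posterior: Gamma(shape = 3.5+3 = 6.5, rate = 4.3+10.8 = 15.1).
Mode = (α−1)/β = 5.5/15.1 = 0.364.
Mean = α/β = 6.5/15.1 = 0.430.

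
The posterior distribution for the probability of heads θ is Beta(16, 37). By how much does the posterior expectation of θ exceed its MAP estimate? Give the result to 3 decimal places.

0.008

Mode = (16−1)/(16+37−2) = 15/51 = 0.294.
Mean = 16/(16+37) = 16/53 = 0.302.
Difference = 0.302 − 0.294 = 0.008.
Mean > mode: the posterior has a right tail.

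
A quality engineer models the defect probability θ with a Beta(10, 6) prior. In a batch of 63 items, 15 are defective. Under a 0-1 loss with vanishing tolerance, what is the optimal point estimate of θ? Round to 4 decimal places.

Posterior: Beta(10+15, 6+48) = Beta(25, 54).
Mode = (25−1)/(25+54−2) = 24/77 = 0.3117.
Mean = 25/(25+54) = 25/79 = 0.3165.
This is the posterior mode — the MAP estimate.

0.3117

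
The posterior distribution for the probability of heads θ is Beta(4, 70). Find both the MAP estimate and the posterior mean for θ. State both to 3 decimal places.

θ_MAP = 0.042, E[θ|data] = 0.054

Mode = (4−1)/(4+70−2) = 3/72 = 0.042.
Mean = 4/(4+70) = 4/74 = 0.054.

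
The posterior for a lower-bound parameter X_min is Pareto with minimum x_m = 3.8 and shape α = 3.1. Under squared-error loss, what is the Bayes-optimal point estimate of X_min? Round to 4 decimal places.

The Pareto density is strictly decreasing on [x_m, ∞), so the mode is x_m = 3.8000.
Mean = α·x_m/(α−1) = 3.1·3.8/2.1 = 5.6095.
Squared-error loss ⇒ the optimal estimator is the posterior mean.

5.6095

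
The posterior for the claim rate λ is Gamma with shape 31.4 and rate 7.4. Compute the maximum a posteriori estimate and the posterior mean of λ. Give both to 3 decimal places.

MAP: 4.108. Posterior mean: 4.243.

Mode = (α−1)/β = 30.4/7.4 = 4.108.
Mean = α/β = 31.4/7.4 = 4.243.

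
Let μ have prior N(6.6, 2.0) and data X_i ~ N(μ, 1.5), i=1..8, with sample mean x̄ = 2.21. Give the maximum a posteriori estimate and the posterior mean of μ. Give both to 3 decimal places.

Posterior for μ is Normal. Precision-weighted mean: (1/2.0·6.6 + 8/1.5·2.21) / (1/2.0 + 8/1.5) = 2.586.
A Normal posterior is symmetric, so mode = mean.

maximum a posteriori estimate = 2.586, posterior mean = 2.586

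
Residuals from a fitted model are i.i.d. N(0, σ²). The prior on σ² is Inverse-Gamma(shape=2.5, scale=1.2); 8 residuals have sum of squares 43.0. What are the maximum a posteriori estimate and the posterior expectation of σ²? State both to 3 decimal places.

MAP = 3.027, posterior mean = 4.127

Posterior: Inverse-Gamma(shape = 2.5+8/2 = 6.5, scale = 1.2+43.0/2 = 22.7).
Mode = β/(α+1) = 22.7/7.5 = 3.027.
Mean = β/(α−1) = 22.7/5.5 = 4.127.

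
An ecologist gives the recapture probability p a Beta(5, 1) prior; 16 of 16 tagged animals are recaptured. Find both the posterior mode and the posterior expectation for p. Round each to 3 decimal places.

Posterior: Beta(5+16, 1+0) = Beta(21, 1).
Since β = 1 ≤ 1 and α > 1, the Beta density is monotone increasing on [0,1]; the mode is at 1.
Mean = 21/(21+1) = 0.955.

MAP: 1.000. Posterior mean: 0.955.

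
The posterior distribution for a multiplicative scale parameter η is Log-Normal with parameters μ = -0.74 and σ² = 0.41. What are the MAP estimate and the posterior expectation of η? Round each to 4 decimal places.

Mode = exp(μ − σ²) = exp(-1.15) = 0.3166.
Mean = exp(μ + σ²/2) = exp(-0.535) = 0.5857.
The posterior is right-skewed, so the mean exceeds the mode.

η_MAP = 0.3166, E[η|data] = 0.5857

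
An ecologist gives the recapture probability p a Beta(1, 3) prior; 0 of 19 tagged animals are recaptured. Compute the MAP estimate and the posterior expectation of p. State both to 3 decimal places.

MAP: 0.000. Posterior mean: 0.043.

Posterior: Beta(1+0, 3+19) = Beta(1, 22).
Since α = 1 ≤ 1 and β > 1, the Beta density is monotone decreasing on [0,1]; the mode is at 0.
Mean = 1/(1+22) = 0.043.
Mean > mode: the posterior has a right tail.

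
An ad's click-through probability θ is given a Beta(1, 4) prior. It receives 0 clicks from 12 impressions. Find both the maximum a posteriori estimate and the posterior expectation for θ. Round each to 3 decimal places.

MAP = 0.000, posterior mean = 0.059

Posterior: Beta(1+0, 4+12) = Beta(1, 16).
Since α = 1 ≤ 1 and β > 1, the Beta density is monotone decreasing on [0,1]; the mode is at 0.
Mean = 1/(1+16) = 0.059.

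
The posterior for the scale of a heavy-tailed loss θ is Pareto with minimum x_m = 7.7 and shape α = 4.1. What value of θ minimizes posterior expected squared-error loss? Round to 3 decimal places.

10.184

The Pareto density is strictly decreasing on [x_m, ∞), so the mode is x_m = 7.700.
Mean = α·x_m/(α−1) = 4.1·7.7/3.1 = 10.184.
Squared-error loss ⇒ the optimal estimator is the posterior mean.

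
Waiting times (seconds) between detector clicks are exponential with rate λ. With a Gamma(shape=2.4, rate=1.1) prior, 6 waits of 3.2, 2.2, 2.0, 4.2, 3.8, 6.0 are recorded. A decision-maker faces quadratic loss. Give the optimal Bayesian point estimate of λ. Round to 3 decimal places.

Σ times = 21.4. Posterior: Gamma(shape = 2.4+6 = 8.4, rate = 1.1+21.4 = 22.5).
Mode = (α−1)/β = 7.4/22.5 = 0.329.
Mean = α/β = 8.4/22.5 = 0.373.
Quadratic loss ⇒ the optimal estimator is the posterior mean.

0.373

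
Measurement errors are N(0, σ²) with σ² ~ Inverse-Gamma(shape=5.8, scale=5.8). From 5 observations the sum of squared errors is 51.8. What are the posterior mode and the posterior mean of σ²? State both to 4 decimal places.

MAP = 3.4086, posterior mean = 4.3425

Posterior: Inverse-Gamma(shape = 5.8+5/2 = 8.3, scale = 5.8+51.8/2 = 31.7).
Mode = β/(α+1) = 31.7/9.3 = 3.4086.
Mean = β/(α−1) = 31.7/7.3 = 4.3425.
The mean is pulled above the mode by the posterior's right skew.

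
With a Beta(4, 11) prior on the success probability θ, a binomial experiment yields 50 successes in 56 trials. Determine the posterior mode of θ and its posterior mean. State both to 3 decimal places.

Posterior: Beta(4+50, 11+6) = Beta(54, 17).
Mode = (54−1)/(54+17−2) = 53/69 = 0.768.
Mean = 54/(54+17) = 54/71 = 0.761.
The posterior is left-skewed, so the mode exceeds the mean.

MAP: 0.768. Posterior mean: 0.761.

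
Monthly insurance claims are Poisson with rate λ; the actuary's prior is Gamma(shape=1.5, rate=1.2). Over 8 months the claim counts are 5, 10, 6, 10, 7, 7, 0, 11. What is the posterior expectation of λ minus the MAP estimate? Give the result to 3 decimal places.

0.109

Σ counts = 56. Posterior: Gamma(shape = 1.5+56 = 57.5, rate = 1.2+8 = 9.2).
Mode = (α−1)/β = 56.5/9.2 = 6.141.
Mean = α/β = 57.5/9.2 = 6.250.
Difference = 6.250 − 6.141 = 0.109.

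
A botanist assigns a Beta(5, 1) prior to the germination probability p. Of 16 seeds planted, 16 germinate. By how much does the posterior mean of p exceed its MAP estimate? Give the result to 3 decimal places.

Posterior: Beta(5+16, 1+0) = Beta(21, 1).
Since β = 1 ≤ 1 and α > 1, the Beta density is monotone increasing on [0,1]; the mode is at 1.
Mean = 21/(21+1) = 0.955.
Difference = 0.955 − 1.000 = -0.045.

-0.045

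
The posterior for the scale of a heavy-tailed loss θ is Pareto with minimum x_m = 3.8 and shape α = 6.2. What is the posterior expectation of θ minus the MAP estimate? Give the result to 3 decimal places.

The Pareto density is strictly decreasing on [x_m, ∞), so the mode is x_m = 3.800.
Mean = α·x_m/(α−1) = 6.2·3.8/5.2 = 4.531.
Difference = 4.531 − 3.800 = 0.731.
Right-skewed posterior ⇒ mode < mean.

0.731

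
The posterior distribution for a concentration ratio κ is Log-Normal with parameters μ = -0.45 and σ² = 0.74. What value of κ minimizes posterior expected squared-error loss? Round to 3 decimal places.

Mode = exp(μ − σ²) = exp(-1.19) = 0.304.
Mean = exp(μ + σ²/2) = exp(-0.080) = 0.923.
Squared-error loss ⇒ the optimal estimator is the posterior mean.

0.923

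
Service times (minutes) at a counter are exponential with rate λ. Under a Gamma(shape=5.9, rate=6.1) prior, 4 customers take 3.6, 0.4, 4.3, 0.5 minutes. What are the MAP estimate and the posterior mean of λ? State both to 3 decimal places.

Σ times = 8.8. Posterior: Gamma(shape = 5.9+4 = 9.9, rate = 6.1+8.8 = 14.9).
Mode = (α−1)/β = 8.9/14.9 = 0.597.
Mean = α/β = 9.9/14.9 = 0.664.
Mean > mode: the posterior has a right tail.

MAP estimate = 0.597, posterior mean = 0.664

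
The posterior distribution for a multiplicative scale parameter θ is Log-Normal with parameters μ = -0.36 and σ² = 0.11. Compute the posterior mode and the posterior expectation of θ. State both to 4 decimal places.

Mode = exp(μ − σ²) = exp(-0.47) = 0.6250.
Mean = exp(μ + σ²/2) = exp(-0.305) = 0.7371.

MAP: 0.6250. Posterior mean: 0.7371.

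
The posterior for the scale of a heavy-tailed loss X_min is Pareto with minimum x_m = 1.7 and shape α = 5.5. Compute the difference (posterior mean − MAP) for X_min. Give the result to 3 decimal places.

The Pareto density is strictly decreasing on [x_m, ∞), so the mode is x_m = 1.700.
Mean = α·x_m/(α−1) = 5.5·1.7/4.5 = 2.078.
Difference = 2.078 − 1.700 = 0.378.

0.378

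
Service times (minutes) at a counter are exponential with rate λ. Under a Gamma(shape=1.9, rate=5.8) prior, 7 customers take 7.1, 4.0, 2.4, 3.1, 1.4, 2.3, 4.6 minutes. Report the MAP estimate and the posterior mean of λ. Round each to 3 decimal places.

Σ times = 24.9. Posterior: Gamma(shape = 1.9+7 = 8.9, rate = 5.8+24.9 = 30.7).
Mode = (α−1)/β = 7.9/30.7 = 0.257.
Mean = α/β = 8.9/30.7 = 0.290.
Mean > mode: the posterior has a right tail.

MAP = 0.257; posterior mean = 0.290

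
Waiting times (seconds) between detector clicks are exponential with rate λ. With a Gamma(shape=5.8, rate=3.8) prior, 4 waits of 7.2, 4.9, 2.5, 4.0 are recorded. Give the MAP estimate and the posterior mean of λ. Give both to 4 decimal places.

MAP = 0.3929, posterior mean = 0.4375

Σ times = 18.6. Posterior: Gamma(shape = 5.8+4 = 9.8, rate = 3.8+18.6 = 22.4).
Mode = (α−1)/β = 8.8/22.4 = 0.3929.
Mean = α/β = 9.8/22.4 = 0.4375.
The mean is pulled above the mode by the posterior's right skew.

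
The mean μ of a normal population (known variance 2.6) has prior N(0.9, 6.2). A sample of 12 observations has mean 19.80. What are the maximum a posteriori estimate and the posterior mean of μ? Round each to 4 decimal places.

Posterior for μ is Normal. Precision-weighted mean: (1/6.2·0.9 + 12/2.6·19.80) / (1/6.2 + 12/2.6) = 19.1618.
A Normal posterior is symmetric, so mode = mean.

μ_MAP = 19.1618, E[μ|data] = 19.1618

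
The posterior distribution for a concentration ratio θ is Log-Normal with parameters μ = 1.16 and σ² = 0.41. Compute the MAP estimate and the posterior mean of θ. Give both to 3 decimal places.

Mode = exp(μ − σ²) = exp(0.75) = 2.117.
Mean = exp(μ + σ²/2) = exp(1.365) = 3.916.
The posterior is right-skewed, so the mean exceeds the mode.

θ_MAP = 2.117, E[θ|data] = 3.916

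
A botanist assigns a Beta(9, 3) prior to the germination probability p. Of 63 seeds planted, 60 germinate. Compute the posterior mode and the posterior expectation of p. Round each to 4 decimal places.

Posterior: Beta(9+60, 3+3) = Beta(69, 6).
Mode = (69−1)/(69+6−2) = 68/73 = 0.9315.
Mean = 69/(69+6) = 69/75 = 0.9200.
The posterior is left-skewed, so the mode exceeds the mean.

MAP: 0.9315. Posterior mean: 0.9200.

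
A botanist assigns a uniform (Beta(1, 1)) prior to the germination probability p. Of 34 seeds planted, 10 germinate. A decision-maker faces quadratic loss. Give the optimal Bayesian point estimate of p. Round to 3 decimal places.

Posterior: Beta(1+10, 1+24) = Beta(11, 25).
Mode = (11−1)/(11+25−2) = 10/34 = 0.294.
With a flat prior the MAP equals the MLE, 10/34.
Mean = 11/(11+25) = 11/36 = 0.306.
Quadratic loss ⇒ the optimal estimator is the posterior mean.

0.306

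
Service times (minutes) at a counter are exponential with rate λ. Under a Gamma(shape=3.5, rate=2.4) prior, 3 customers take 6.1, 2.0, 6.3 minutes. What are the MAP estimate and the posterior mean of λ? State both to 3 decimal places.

MAP = 0.327; posterior mean = 0.387

Σ times = 14.4. Posterior: Gamma(shape = 3.5+3 = 6.5, rate = 2.4+14.4 = 16.8).
Mode = (α−1)/β = 5.5/16.8 = 0.327.
Mean = α/β = 6.5/16.8 = 0.387.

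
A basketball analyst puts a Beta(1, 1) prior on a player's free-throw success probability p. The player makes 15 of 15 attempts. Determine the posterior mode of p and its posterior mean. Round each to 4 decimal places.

Posterior: Beta(1+15, 1+0) = Beta(16, 1).
Since β = 1 ≤ 1 and α > 1, the Beta density is monotone increasing on [0,1]; the mode is at 1.
Mean = 16/(16+1) = 0.9412.

MAP = 1.0000, posterior mean = 0.9412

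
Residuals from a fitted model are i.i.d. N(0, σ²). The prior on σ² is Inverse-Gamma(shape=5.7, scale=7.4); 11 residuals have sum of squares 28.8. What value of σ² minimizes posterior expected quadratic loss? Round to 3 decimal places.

2.137

Posterior: Inverse-Gamma(shape = 5.7+11/2 = 11.2, scale = 7.4+28.8/2 = 21.8).
Mode = β/(α+1) = 21.8/12.2 = 1.787.
Mean = β/(α−1) = 21.8/10.2 = 2.137.
Quadratic loss ⇒ the optimal estimator is the posterior mean.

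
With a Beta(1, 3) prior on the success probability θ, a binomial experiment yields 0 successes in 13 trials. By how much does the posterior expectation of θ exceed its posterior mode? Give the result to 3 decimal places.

0.059

Posterior: Beta(1+0, 3+13) = Beta(1, 16).
Since α = 1 ≤ 1 and β > 1, the Beta density is monotone decreasing on [0,1]; the mode is at 0.
Mean = 1/(1+16) = 0.059.
Difference = 0.059 − 0.000 = 0.059.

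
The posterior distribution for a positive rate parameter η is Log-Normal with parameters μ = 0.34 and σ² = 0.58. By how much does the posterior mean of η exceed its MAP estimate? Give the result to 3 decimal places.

1.091

Mode = exp(μ − σ²) = exp(-0.24) = 0.787.
Mean = exp(μ + σ²/2) = exp(0.630) = 1.878.
Difference = 1.878 − 0.787 = 1.091.
Mean > mode: the posterior has a right tail.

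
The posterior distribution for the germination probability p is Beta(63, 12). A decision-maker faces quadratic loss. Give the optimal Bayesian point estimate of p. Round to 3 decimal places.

0.840

Mode = (63−1)/(63+12−2) = 62/73 = 0.849.
Mean = 63/(63+12) = 63/75 = 0.840.
Quadratic loss ⇒ the optimal estimator is the posterior mean.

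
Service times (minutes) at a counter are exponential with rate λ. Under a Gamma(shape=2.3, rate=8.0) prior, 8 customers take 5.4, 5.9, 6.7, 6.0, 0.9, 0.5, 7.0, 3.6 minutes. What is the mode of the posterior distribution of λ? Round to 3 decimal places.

0.211

Σ times = 36.0. Posterior: Gamma(shape = 2.3+8 = 10.3, rate = 8.0+36.0 = 44.0).
Mode = (α−1)/β = 9.3/44.0 = 0.211.
Mean = α/β = 10.3/44.0 = 0.234.
This is the posterior mode — the MAP estimate.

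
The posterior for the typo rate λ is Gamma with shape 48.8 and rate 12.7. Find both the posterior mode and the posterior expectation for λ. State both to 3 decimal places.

MAP = 3.764; posterior mean = 3.843

Mode = (α−1)/β = 47.8/12.7 = 3.764.
Mean = α/β = 48.8/12.7 = 3.843.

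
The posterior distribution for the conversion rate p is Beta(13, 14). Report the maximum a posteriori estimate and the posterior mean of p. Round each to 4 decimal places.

Mode = (13−1)/(13+14−2) = 12/25 = 0.4800.
Mean = 13/(13+14) = 13/27 = 0.4815.

maximum a posteriori estimate = 0.4800, posterior mean = 0.4815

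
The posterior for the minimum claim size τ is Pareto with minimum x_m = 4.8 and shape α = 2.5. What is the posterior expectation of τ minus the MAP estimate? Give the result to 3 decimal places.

3.200

The Pareto density is strictly decreasing on [x_m, ∞), so the mode is x_m = 4.800.
Mean = α·x_m/(α−1) = 2.5·4.8/1.5 = 8.000.
Difference = 8.000 − 4.800 = 3.200.
The posterior is right-skewed, so the mean exceeds the mode.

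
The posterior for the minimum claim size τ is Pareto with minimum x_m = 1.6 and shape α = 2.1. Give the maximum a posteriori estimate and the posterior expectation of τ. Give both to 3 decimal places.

The Pareto density is strictly decreasing on [x_m, ∞), so the mode is x_m = 1.600.
Mean = α·x_m/(α−1) = 2.1·1.6/1.1 = 3.055.
The mean is pulled above the mode by the posterior's right skew.

MAP: 1.600. Posterior mean: 3.055.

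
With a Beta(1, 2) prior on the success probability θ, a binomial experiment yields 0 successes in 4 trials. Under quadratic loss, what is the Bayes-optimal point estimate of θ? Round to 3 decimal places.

0.143

Posterior: Beta(1+0, 2+4) = Beta(1, 6).
Since α = 1 ≤ 1 and β > 1, the Beta density is monotone decreasing on [0,1]; the mode is at 0.
Mean = 1/(1+6) = 0.143.
Quadratic loss ⇒ the optimal estimator is the posterior mean.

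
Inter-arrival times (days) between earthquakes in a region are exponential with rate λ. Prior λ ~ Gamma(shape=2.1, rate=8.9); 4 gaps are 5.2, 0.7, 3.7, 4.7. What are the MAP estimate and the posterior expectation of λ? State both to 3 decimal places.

Σ times = 14.3. Posterior: Gamma(shape = 2.1+4 = 6.1, rate = 8.9+14.3 = 23.2).
Mode = (α−1)/β = 5.1/23.2 = 0.220.
Mean = α/β = 6.1/23.2 = 0.263.
Mean > mode: the posterior has a right tail.

MAP = 0.220; posterior mean = 0.263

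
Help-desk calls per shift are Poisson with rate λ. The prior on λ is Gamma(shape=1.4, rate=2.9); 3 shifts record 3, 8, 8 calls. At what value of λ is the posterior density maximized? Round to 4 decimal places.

Σ counts = 19. Posterior: Gamma(shape = 1.4+19 = 20.4, rate = 2.9+3 = 5.9).
Mode = (α−1)/β = 19.4/5.9 = 3.2881.
Mean = α/β = 20.4/5.9 = 3.4576.
This is the posterior mode — the MAP estimate.

3.2881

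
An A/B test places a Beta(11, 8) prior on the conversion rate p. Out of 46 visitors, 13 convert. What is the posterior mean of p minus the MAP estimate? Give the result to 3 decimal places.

0.004

Posterior: Beta(11+13, 8+33) = Beta(24, 41).
Mode = (24−1)/(24+41−2) = 23/63 = 0.365.
Mean = 24/(24+41) = 24/65 = 0.369.
Difference = 0.369 − 0.365 = 0.004.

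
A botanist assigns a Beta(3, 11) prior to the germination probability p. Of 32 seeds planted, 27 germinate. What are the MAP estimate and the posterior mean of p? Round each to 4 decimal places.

p_MAP = 0.6591, E[p|data] = 0.6522

Posterior: Beta(3+27, 11+5) = Beta(30, 16).
Mode = (30−1)/(30+16−2) = 29/44 = 0.6591.
Mean = 30/(30+16) = 30/46 = 0.6522.
The posterior is left-skewed, so the mode exceeds the mean.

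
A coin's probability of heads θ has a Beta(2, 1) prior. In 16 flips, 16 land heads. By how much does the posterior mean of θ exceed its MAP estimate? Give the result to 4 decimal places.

Posterior: Beta(2+16, 1+0) = Beta(18, 1).
Since β = 1 ≤ 1 and α > 1, the Beta density is monotone increasing on [0,1]; the mode is at 1.
Mean = 18/(18+1) = 0.9474.
Difference = 0.9474 − 1.0000 = -0.0526.

-0.0526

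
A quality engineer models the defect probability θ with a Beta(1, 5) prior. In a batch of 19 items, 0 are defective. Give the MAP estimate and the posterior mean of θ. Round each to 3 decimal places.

MAP estimate = 0.000, posterior mean = 0.040

Posterior: Beta(1+0, 5+19) = Beta(1, 24).
Since α = 1 ≤ 1 and β > 1, the Beta density is monotone decreasing on [0,1]; the mode is at 0.
Mean = 1/(1+24) = 0.040.
The mean is pulled above the mode by the posterior's right skew.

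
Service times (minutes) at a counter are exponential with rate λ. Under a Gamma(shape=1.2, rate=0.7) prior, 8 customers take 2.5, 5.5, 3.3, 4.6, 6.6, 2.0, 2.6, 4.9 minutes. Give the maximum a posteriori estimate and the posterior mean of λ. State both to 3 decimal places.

Σ times = 32.0. Posterior: Gamma(shape = 1.2+8 = 9.2, rate = 0.7+32.0 = 32.7).
Mode = (α−1)/β = 8.2/32.7 = 0.251.
Mean = α/β = 9.2/32.7 = 0.281.

MAP: 0.251. Posterior mean: 0.281.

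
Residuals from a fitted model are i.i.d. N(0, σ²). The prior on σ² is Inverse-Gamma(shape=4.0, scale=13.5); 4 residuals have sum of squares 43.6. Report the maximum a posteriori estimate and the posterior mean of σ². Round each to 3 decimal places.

Posterior: Inverse-Gamma(shape = 4.0+4/2 = 6.0, scale = 13.5+43.6/2 = 35.3).
Mode = β/(α+1) = 35.3/7.0 = 5.043.
Mean = β/(α−1) = 35.3/5.0 = 7.060.

MAP: 5.043. Posterior mean: 7.060.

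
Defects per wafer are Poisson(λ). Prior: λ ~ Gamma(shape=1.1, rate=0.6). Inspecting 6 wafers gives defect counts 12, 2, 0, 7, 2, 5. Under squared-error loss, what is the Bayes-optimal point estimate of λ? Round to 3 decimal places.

4.409

Σ counts = 28. Posterior: Gamma(shape = 1.1+28 = 29.1, rate = 0.6+6 = 6.6).
Mode = (α−1)/β = 28.1/6.6 = 4.258.
Mean = α/β = 29.1/6.6 = 4.409.
Squared-error loss ⇒ the optimal estimator is the posterior mean.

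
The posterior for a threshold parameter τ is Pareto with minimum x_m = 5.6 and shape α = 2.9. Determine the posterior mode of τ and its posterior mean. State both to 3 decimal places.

MAP = 5.600, posterior mean = 8.547

The Pareto density is strictly decreasing on [x_m, ∞), so the mode is x_m = 5.600.
Mean = α·x_m/(α−1) = 2.9·5.6/1.9 = 8.547.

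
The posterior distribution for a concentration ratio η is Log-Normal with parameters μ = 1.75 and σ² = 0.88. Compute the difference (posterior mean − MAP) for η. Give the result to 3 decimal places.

Mode = exp(μ − σ²) = exp(0.87) = 2.387.
Mean = exp(μ + σ²/2) = exp(2.190) = 8.935.
Difference = 8.935 − 2.387 = 6.548.
The mean is pulled above the mode by the posterior's right skew.

6.548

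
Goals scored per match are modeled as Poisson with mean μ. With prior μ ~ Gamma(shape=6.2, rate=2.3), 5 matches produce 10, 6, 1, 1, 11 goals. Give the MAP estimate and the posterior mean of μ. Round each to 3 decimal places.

Σ counts = 29. Posterior: Gamma(shape = 6.2+29 = 35.2, rate = 2.3+5 = 7.3).
Mode = (α−1)/β = 34.2/7.3 = 4.685.
Mean = α/β = 35.2/7.3 = 4.822.

MAP estimate = 4.685, posterior mean = 4.822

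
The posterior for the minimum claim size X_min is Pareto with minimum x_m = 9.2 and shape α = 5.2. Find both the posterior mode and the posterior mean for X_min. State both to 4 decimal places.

MAP = 9.2000; posterior mean = 11.3905

The Pareto density is strictly decreasing on [x_m, ∞), so the mode is x_m = 9.2000.
Mean = α·x_m/(α−1) = 5.2·9.2/4.2 = 11.3905.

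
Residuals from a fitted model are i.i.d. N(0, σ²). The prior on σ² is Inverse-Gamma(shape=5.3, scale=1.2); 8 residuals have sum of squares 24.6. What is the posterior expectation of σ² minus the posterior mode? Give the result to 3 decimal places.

0.316

Posterior: Inverse-Gamma(shape = 5.3+8/2 = 9.3, scale = 1.2+24.6/2 = 13.5).
Mode = β/(α+1) = 13.5/10.3 = 1.311.
Mean = β/(α−1) = 13.5/8.3 = 1.627.
Difference = 1.627 − 1.311 = 0.316.
The mean is pulled above the mode by the posterior's right skew.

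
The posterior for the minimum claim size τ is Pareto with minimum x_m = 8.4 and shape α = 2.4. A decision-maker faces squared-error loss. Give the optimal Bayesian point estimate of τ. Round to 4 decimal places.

14.4000

The Pareto density is strictly decreasing on [x_m, ∞), so the mode is x_m = 8.4000.
Mean = α·x_m/(α−1) = 2.4·8.4/1.4 = 14.4000.
Squared-error loss ⇒ the optimal estimator is the posterior mean.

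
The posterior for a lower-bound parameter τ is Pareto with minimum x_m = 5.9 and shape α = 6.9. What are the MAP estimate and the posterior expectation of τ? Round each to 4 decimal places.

The Pareto density is strictly decreasing on [x_m, ∞), so the mode is x_m = 5.9000.
Mean = α·x_m/(α−1) = 6.9·5.9/5.9 = 6.9000.

MAP = 5.9000, posterior mean = 6.9000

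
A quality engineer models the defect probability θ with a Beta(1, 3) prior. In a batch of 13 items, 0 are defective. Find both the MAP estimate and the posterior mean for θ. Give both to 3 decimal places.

MAP = 0.000, posterior mean = 0.059

Posterior: Beta(1+0, 3+13) = Beta(1, 16).
Since α = 1 ≤ 1 and β > 1, the Beta density is monotone decreasing on [0,1]; the mode is at 0.
Mean = 1/(1+16) = 0.059.
The mean is pulled above the mode by the posterior's right skew.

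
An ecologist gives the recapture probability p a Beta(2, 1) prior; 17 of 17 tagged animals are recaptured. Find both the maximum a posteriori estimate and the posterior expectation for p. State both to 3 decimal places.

Posterior: Beta(2+17, 1+0) = Beta(19, 1).
Since β = 1 ≤ 1 and α > 1, the Beta density is monotone increasing on [0,1]; the mode is at 1.
Mean = 19/(19+1) = 0.950.

MAP = 1.000, posterior mean = 0.950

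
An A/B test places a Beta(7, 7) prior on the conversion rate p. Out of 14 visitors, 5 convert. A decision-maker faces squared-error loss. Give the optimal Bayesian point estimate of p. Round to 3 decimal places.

Posterior: Beta(7+5, 7+9) = Beta(12, 16).
Mode = (12−1)/(12+16−2) = 11/26 = 0.423.
Mean = 12/(12+16) = 12/28 = 0.429.
Squared-error loss ⇒ the optimal estimator is the posterior mean.

0.429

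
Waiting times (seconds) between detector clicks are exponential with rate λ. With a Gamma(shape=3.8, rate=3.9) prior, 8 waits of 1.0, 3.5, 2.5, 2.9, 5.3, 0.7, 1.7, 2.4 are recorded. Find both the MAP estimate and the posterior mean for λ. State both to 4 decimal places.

MAP = 0.4519; posterior mean = 0.4937

Σ times = 20.0. Posterior: Gamma(shape = 3.8+8 = 11.8, rate = 3.9+20.0 = 23.9).
Mode = (α−1)/β = 10.8/23.9 = 0.4519.
Mean = α/β = 11.8/23.9 = 0.4937.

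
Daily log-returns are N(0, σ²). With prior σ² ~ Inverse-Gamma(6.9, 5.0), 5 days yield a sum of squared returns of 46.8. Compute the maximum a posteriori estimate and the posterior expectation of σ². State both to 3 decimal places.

Posterior: Inverse-Gamma(shape = 6.9+5/2 = 9.4, scale = 5.0+46.8/2 = 28.4).
Mode = β/(α+1) = 28.4/10.4 = 2.731.
Mean = β/(α−1) = 28.4/8.4 = 3.381.

MAP = 2.731, posterior mean = 3.381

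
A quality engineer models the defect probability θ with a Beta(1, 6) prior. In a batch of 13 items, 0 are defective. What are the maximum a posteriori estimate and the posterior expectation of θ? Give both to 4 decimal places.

Posterior: Beta(1+0, 6+13) = Beta(1, 19).
Since α = 1 ≤ 1 and β > 1, the Beta density is monotone decreasing on [0,1]; the mode is at 0.
Mean = 1/(1+19) = 0.0500.

θ_MAP = 0.0000, E[θ|data] = 0.0500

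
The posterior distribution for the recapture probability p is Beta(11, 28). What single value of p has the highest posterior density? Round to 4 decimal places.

Mode = (11−1)/(11+28−2) = 10/37 = 0.2703.
Mean = 11/(11+28) = 11/39 = 0.2821.
This is the posterior mode — the MAP estimate.

0.2703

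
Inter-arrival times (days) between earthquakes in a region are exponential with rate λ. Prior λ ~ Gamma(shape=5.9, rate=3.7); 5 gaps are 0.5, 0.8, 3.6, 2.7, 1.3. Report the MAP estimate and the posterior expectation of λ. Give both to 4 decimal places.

Σ times = 8.9. Posterior: Gamma(shape = 5.9+5 = 10.9, rate = 3.7+8.9 = 12.6).
Mode = (α−1)/β = 9.9/12.6 = 0.7857.
Mean = α/β = 10.9/12.6 = 0.8651.

MAP = 0.7857, posterior mean = 0.8651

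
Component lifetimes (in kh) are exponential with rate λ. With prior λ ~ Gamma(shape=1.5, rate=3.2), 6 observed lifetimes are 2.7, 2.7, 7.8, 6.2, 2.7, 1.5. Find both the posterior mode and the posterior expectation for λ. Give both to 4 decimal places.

Σ times = 23.6. Posterior: Gamma(shape = 1.5+6 = 7.5, rate = 3.2+23.6 = 26.8).
Mode = (α−1)/β = 6.5/26.8 = 0.2425.
Mean = α/β = 7.5/26.8 = 0.2799.

posterior mode = 0.2425, posterior expectation = 0.2799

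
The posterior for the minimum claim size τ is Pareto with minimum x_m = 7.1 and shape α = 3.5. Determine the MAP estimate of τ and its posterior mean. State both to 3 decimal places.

τ_MAP = 7.100, E[τ|data] = 9.940

The Pareto density is strictly decreasing on [x_m, ∞), so the mode is x_m = 7.100.
Mean = α·x_m/(α−1) = 3.5·7.1/2.5 = 9.940.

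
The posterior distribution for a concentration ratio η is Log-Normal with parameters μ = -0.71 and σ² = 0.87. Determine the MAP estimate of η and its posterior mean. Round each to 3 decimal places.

MAP = 0.206, posterior mean = 0.760

Mode = exp(μ − σ²) = exp(-1.58) = 0.206.
Mean = exp(μ + σ²/2) = exp(-0.275) = 0.760.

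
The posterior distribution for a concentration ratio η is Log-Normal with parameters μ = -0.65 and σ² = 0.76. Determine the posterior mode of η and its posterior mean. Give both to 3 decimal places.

MAP: 0.244. Posterior mean: 0.763.

Mode = exp(μ − σ²) = exp(-1.41) = 0.244.
Mean = exp(μ + σ²/2) = exp(-0.270) = 0.763.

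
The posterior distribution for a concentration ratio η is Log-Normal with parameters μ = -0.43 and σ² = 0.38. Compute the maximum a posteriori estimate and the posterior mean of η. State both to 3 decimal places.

Mode = exp(μ − σ²) = exp(-0.81) = 0.445.
Mean = exp(μ + σ²/2) = exp(-0.240) = 0.787.

MAP = 0.445; posterior mean = 0.787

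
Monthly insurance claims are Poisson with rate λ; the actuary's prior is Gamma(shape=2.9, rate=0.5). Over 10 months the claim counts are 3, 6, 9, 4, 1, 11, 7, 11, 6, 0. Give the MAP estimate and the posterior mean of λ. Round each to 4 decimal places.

Σ counts = 58. Posterior: Gamma(shape = 2.9+58 = 60.9, rate = 0.5+10 = 10.5).
Mode = (α−1)/β = 59.9/10.5 = 5.7048.
Mean = α/β = 60.9/10.5 = 5.8000.
Mean > mode: the posterior has a right tail.

MAP = 5.7048, posterior mean = 5.8000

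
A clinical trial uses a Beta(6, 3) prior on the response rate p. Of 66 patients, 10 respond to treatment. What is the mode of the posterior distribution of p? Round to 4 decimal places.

Posterior: Beta(6+10, 3+56) = Beta(16, 59).
Mode = (16−1)/(16+59−2) = 15/73 = 0.2055.
Mean = 16/(16+59) = 16/75 = 0.2133.
This is the posterior mode — the MAP estimate.

0.2055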